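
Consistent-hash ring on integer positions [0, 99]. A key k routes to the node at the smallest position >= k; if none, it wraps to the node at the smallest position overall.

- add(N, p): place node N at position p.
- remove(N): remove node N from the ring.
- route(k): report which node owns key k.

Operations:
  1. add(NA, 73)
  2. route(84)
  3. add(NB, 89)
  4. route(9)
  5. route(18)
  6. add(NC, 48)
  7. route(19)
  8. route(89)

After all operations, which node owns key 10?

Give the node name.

Op 1: add NA@73 -> ring=[73:NA]
Op 2: route key 84: none >= 84, wrap to smallest pos 73 -> NA
Op 3: add NB@89 -> ring=[73:NA,89:NB]
Op 4: route key 9: smallest pos >= 9 is 73 -> NA
Op 5: route key 18: smallest pos >= 18 is 73 -> NA
Op 6: add NC@48 -> ring=[48:NC,73:NA,89:NB]
Op 7: route key 19: smallest pos >= 19 is 48 -> NC
Op 8: route key 89: smallest pos >= 89 is 89 -> NB
Final route key 10: smallest pos >= 10 is 48 -> NC

Answer: NC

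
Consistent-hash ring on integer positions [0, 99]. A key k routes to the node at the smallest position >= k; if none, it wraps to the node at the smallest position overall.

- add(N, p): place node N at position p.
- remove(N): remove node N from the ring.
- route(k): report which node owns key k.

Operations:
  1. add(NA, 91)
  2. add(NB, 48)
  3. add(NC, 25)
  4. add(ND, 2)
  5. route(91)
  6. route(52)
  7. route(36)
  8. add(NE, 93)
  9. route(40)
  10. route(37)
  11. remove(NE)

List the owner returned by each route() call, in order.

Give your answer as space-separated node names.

Answer: NA NA NB NB NB

Derivation:
Op 1: add NA@91 -> ring=[91:NA]
Op 2: add NB@48 -> ring=[48:NB,91:NA]
Op 3: add NC@25 -> ring=[25:NC,48:NB,91:NA]
Op 4: add ND@2 -> ring=[2:ND,25:NC,48:NB,91:NA]
Op 5: route key 91: smallest pos >= 91 is 91 -> NA
Op 6: route key 52: smallest pos >= 52 is 91 -> NA
Op 7: route key 36: smallest pos >= 36 is 48 -> NB
Op 8: add NE@93 -> ring=[2:ND,25:NC,48:NB,91:NA,93:NE]
Op 9: route key 40: smallest pos >= 40 is 48 -> NB
Op 10: route key 37: smallest pos >= 37 is 48 -> NB
Op 11: remove NE -> ring=[2:ND,25:NC,48:NB,91:NA]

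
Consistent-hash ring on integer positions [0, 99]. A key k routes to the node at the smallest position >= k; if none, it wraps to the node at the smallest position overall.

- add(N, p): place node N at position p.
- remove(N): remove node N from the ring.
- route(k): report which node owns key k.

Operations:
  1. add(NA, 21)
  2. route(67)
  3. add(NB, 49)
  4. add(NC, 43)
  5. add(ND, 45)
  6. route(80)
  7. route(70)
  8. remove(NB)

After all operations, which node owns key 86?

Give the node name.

Answer: NA

Derivation:
Op 1: add NA@21 -> ring=[21:NA]
Op 2: route key 67: none >= 67, wrap to smallest pos 21 -> NA
Op 3: add NB@49 -> ring=[21:NA,49:NB]
Op 4: add NC@43 -> ring=[21:NA,43:NC,49:NB]
Op 5: add ND@45 -> ring=[21:NA,43:NC,45:ND,49:NB]
Op 6: route key 80: none >= 80, wrap to smallest pos 21 -> NA
Op 7: route key 70: none >= 70, wrap to smallest pos 21 -> NA
Op 8: remove NB -> ring=[21:NA,43:NC,45:ND]
Final route key 86: none >= 86, wrap to smallest pos 21 -> NA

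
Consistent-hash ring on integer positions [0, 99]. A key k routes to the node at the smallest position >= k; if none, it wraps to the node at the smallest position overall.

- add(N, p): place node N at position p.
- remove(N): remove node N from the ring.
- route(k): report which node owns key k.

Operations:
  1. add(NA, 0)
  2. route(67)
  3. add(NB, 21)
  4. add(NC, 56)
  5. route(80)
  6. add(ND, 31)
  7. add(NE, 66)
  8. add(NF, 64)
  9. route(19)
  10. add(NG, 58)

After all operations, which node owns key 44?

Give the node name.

Answer: NC

Derivation:
Op 1: add NA@0 -> ring=[0:NA]
Op 2: route key 67: none >= 67, wrap to smallest pos 0 -> NA
Op 3: add NB@21 -> ring=[0:NA,21:NB]
Op 4: add NC@56 -> ring=[0:NA,21:NB,56:NC]
Op 5: route key 80: none >= 80, wrap to smallest pos 0 -> NA
Op 6: add ND@31 -> ring=[0:NA,21:NB,31:ND,56:NC]
Op 7: add NE@66 -> ring=[0:NA,21:NB,31:ND,56:NC,66:NE]
Op 8: add NF@64 -> ring=[0:NA,21:NB,31:ND,56:NC,64:NF,66:NE]
Op 9: route key 19: smallest pos >= 19 is 21 -> NB
Op 10: add NG@58 -> ring=[0:NA,21:NB,31:ND,56:NC,58:NG,64:NF,66:NE]
Final route key 44: smallest pos >= 44 is 56 -> NC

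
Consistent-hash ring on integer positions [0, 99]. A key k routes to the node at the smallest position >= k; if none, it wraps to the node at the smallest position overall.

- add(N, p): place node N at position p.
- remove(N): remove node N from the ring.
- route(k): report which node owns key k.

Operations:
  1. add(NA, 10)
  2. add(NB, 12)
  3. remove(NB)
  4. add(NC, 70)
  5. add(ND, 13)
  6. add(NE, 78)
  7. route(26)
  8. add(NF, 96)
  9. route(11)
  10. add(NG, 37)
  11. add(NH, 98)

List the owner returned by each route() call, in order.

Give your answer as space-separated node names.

Answer: NC ND

Derivation:
Op 1: add NA@10 -> ring=[10:NA]
Op 2: add NB@12 -> ring=[10:NA,12:NB]
Op 3: remove NB -> ring=[10:NA]
Op 4: add NC@70 -> ring=[10:NA,70:NC]
Op 5: add ND@13 -> ring=[10:NA,13:ND,70:NC]
Op 6: add NE@78 -> ring=[10:NA,13:ND,70:NC,78:NE]
Op 7: route key 26: smallest pos >= 26 is 70 -> NC
Op 8: add NF@96 -> ring=[10:NA,13:ND,70:NC,78:NE,96:NF]
Op 9: route key 11: smallest pos >= 11 is 13 -> ND
Op 10: add NG@37 -> ring=[10:NA,13:ND,37:NG,70:NC,78:NE,96:NF]
Op 11: add NH@98 -> ring=[10:NA,13:ND,37:NG,70:NC,78:NE,96:NF,98:NH]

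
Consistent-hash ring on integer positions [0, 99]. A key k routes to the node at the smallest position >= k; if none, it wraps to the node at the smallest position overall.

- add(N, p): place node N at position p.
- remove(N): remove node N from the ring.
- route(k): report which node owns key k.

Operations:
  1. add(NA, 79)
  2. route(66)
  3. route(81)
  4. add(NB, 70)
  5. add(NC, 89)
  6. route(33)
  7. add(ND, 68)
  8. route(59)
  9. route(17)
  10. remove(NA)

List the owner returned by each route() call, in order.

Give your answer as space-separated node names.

Op 1: add NA@79 -> ring=[79:NA]
Op 2: route key 66: smallest pos >= 66 is 79 -> NA
Op 3: route key 81: none >= 81, wrap to smallest pos 79 -> NA
Op 4: add NB@70 -> ring=[70:NB,79:NA]
Op 5: add NC@89 -> ring=[70:NB,79:NA,89:NC]
Op 6: route key 33: smallest pos >= 33 is 70 -> NB
Op 7: add ND@68 -> ring=[68:ND,70:NB,79:NA,89:NC]
Op 8: route key 59: smallest pos >= 59 is 68 -> ND
Op 9: route key 17: smallest pos >= 17 is 68 -> ND
Op 10: remove NA -> ring=[68:ND,70:NB,89:NC]

Answer: NA NA NB ND ND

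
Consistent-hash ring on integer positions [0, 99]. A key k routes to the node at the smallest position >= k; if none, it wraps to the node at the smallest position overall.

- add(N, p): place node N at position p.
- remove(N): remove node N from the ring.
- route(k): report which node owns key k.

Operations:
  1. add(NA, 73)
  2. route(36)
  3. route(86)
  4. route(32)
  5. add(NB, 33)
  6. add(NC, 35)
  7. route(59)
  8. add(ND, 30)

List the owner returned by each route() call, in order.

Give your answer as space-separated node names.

Op 1: add NA@73 -> ring=[73:NA]
Op 2: route key 36: smallest pos >= 36 is 73 -> NA
Op 3: route key 86: none >= 86, wrap to smallest pos 73 -> NA
Op 4: route key 32: smallest pos >= 32 is 73 -> NA
Op 5: add NB@33 -> ring=[33:NB,73:NA]
Op 6: add NC@35 -> ring=[33:NB,35:NC,73:NA]
Op 7: route key 59: smallest pos >= 59 is 73 -> NA
Op 8: add ND@30 -> ring=[30:ND,33:NB,35:NC,73:NA]

Answer: NA NA NA NA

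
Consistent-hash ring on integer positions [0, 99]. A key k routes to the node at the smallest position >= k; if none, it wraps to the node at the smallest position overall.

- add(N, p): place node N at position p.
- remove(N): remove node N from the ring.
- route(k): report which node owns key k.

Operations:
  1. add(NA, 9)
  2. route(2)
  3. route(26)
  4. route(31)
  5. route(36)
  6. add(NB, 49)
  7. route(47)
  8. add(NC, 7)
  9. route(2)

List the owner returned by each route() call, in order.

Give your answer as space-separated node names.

Op 1: add NA@9 -> ring=[9:NA]
Op 2: route key 2: smallest pos >= 2 is 9 -> NA
Op 3: route key 26: none >= 26, wrap to smallest pos 9 -> NA
Op 4: route key 31: none >= 31, wrap to smallest pos 9 -> NA
Op 5: route key 36: none >= 36, wrap to smallest pos 9 -> NA
Op 6: add NB@49 -> ring=[9:NA,49:NB]
Op 7: route key 47: smallest pos >= 47 is 49 -> NB
Op 8: add NC@7 -> ring=[7:NC,9:NA,49:NB]
Op 9: route key 2: smallest pos >= 2 is 7 -> NC

Answer: NA NA NA NA NB NC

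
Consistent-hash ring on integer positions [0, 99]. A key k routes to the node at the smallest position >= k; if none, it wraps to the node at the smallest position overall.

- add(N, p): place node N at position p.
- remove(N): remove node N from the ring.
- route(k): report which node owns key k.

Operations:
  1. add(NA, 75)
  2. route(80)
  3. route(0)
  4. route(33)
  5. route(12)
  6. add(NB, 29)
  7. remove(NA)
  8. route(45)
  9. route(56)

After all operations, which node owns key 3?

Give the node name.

Answer: NB

Derivation:
Op 1: add NA@75 -> ring=[75:NA]
Op 2: route key 80: none >= 80, wrap to smallest pos 75 -> NA
Op 3: route key 0: smallest pos >= 0 is 75 -> NA
Op 4: route key 33: smallest pos >= 33 is 75 -> NA
Op 5: route key 12: smallest pos >= 12 is 75 -> NA
Op 6: add NB@29 -> ring=[29:NB,75:NA]
Op 7: remove NA -> ring=[29:NB]
Op 8: route key 45: none >= 45, wrap to smallest pos 29 -> NB
Op 9: route key 56: none >= 56, wrap to smallest pos 29 -> NB
Final route key 3: smallest pos >= 3 is 29 -> NB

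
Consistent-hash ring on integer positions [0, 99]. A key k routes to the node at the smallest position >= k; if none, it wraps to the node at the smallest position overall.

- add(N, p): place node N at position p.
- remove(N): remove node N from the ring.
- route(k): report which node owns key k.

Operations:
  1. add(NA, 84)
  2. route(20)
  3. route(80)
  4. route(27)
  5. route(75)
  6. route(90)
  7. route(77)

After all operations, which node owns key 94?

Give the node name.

Op 1: add NA@84 -> ring=[84:NA]
Op 2: route key 20: smallest pos >= 20 is 84 -> NA
Op 3: route key 80: smallest pos >= 80 is 84 -> NA
Op 4: route key 27: smallest pos >= 27 is 84 -> NA
Op 5: route key 75: smallest pos >= 75 is 84 -> NA
Op 6: route key 90: none >= 90, wrap to smallest pos 84 -> NA
Op 7: route key 77: smallest pos >= 77 is 84 -> NA
Final route key 94: none >= 94, wrap to smallest pos 84 -> NA

Answer: NA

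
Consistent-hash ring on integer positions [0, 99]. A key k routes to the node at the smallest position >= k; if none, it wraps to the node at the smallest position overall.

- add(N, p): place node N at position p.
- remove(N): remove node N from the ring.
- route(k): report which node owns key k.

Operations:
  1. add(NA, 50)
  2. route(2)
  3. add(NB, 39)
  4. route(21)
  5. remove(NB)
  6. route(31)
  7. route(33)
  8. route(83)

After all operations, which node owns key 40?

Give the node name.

Op 1: add NA@50 -> ring=[50:NA]
Op 2: route key 2: smallest pos >= 2 is 50 -> NA
Op 3: add NB@39 -> ring=[39:NB,50:NA]
Op 4: route key 21: smallest pos >= 21 is 39 -> NB
Op 5: remove NB -> ring=[50:NA]
Op 6: route key 31: smallest pos >= 31 is 50 -> NA
Op 7: route key 33: smallest pos >= 33 is 50 -> NA
Op 8: route key 83: none >= 83, wrap to smallest pos 50 -> NA
Final route key 40: smallest pos >= 40 is 50 -> NA

Answer: NA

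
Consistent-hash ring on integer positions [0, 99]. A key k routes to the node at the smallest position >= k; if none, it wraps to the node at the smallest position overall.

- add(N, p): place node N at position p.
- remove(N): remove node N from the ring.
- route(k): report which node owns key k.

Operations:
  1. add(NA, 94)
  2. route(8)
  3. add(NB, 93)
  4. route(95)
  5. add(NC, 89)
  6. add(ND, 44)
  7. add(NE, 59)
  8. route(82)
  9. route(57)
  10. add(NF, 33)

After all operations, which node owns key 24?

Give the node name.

Op 1: add NA@94 -> ring=[94:NA]
Op 2: route key 8: smallest pos >= 8 is 94 -> NA
Op 3: add NB@93 -> ring=[93:NB,94:NA]
Op 4: route key 95: none >= 95, wrap to smallest pos 93 -> NB
Op 5: add NC@89 -> ring=[89:NC,93:NB,94:NA]
Op 6: add ND@44 -> ring=[44:ND,89:NC,93:NB,94:NA]
Op 7: add NE@59 -> ring=[44:ND,59:NE,89:NC,93:NB,94:NA]
Op 8: route key 82: smallest pos >= 82 is 89 -> NC
Op 9: route key 57: smallest pos >= 57 is 59 -> NE
Op 10: add NF@33 -> ring=[33:NF,44:ND,59:NE,89:NC,93:NB,94:NA]
Final route key 24: smallest pos >= 24 is 33 -> NF

Answer: NF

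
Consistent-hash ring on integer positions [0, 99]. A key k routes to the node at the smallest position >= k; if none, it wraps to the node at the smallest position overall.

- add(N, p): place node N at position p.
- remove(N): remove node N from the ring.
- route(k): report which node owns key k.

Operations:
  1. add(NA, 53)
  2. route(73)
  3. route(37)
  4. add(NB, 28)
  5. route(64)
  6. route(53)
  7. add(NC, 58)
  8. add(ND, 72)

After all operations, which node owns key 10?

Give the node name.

Answer: NB

Derivation:
Op 1: add NA@53 -> ring=[53:NA]
Op 2: route key 73: none >= 73, wrap to smallest pos 53 -> NA
Op 3: route key 37: smallest pos >= 37 is 53 -> NA
Op 4: add NB@28 -> ring=[28:NB,53:NA]
Op 5: route key 64: none >= 64, wrap to smallest pos 28 -> NB
Op 6: route key 53: smallest pos >= 53 is 53 -> NA
Op 7: add NC@58 -> ring=[28:NB,53:NA,58:NC]
Op 8: add ND@72 -> ring=[28:NB,53:NA,58:NC,72:ND]
Final route key 10: smallest pos >= 10 is 28 -> NB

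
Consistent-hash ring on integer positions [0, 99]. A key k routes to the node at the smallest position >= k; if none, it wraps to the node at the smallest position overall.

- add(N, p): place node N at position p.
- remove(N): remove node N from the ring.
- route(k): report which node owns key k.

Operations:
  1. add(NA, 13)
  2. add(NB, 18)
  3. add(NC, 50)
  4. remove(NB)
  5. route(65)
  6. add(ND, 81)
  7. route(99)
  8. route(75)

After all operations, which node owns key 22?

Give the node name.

Answer: NC

Derivation:
Op 1: add NA@13 -> ring=[13:NA]
Op 2: add NB@18 -> ring=[13:NA,18:NB]
Op 3: add NC@50 -> ring=[13:NA,18:NB,50:NC]
Op 4: remove NB -> ring=[13:NA,50:NC]
Op 5: route key 65: none >= 65, wrap to smallest pos 13 -> NA
Op 6: add ND@81 -> ring=[13:NA,50:NC,81:ND]
Op 7: route key 99: none >= 99, wrap to smallest pos 13 -> NA
Op 8: route key 75: smallest pos >= 75 is 81 -> ND
Final route key 22: smallest pos >= 22 is 50 -> NC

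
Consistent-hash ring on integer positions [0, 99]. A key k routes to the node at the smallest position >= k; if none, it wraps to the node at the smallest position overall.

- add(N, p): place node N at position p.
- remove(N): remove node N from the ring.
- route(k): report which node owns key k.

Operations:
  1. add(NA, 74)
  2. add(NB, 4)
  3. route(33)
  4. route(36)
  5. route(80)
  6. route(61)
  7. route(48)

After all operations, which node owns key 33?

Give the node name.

Answer: NA

Derivation:
Op 1: add NA@74 -> ring=[74:NA]
Op 2: add NB@4 -> ring=[4:NB,74:NA]
Op 3: route key 33: smallest pos >= 33 is 74 -> NA
Op 4: route key 36: smallest pos >= 36 is 74 -> NA
Op 5: route key 80: none >= 80, wrap to smallest pos 4 -> NB
Op 6: route key 61: smallest pos >= 61 is 74 -> NA
Op 7: route key 48: smallest pos >= 48 is 74 -> NA
Final route key 33: smallest pos >= 33 is 74 -> NA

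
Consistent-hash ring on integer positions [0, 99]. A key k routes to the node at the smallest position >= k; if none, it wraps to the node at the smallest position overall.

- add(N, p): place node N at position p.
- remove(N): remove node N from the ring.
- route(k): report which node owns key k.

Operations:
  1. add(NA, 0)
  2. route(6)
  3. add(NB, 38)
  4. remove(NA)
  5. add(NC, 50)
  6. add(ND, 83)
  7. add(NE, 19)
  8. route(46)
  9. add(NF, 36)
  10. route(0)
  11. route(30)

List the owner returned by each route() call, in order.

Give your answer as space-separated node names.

Answer: NA NC NE NF

Derivation:
Op 1: add NA@0 -> ring=[0:NA]
Op 2: route key 6: none >= 6, wrap to smallest pos 0 -> NA
Op 3: add NB@38 -> ring=[0:NA,38:NB]
Op 4: remove NA -> ring=[38:NB]
Op 5: add NC@50 -> ring=[38:NB,50:NC]
Op 6: add ND@83 -> ring=[38:NB,50:NC,83:ND]
Op 7: add NE@19 -> ring=[19:NE,38:NB,50:NC,83:ND]
Op 8: route key 46: smallest pos >= 46 is 50 -> NC
Op 9: add NF@36 -> ring=[19:NE,36:NF,38:NB,50:NC,83:ND]
Op 10: route key 0: smallest pos >= 0 is 19 -> NE
Op 11: route key 30: smallest pos >= 30 is 36 -> NF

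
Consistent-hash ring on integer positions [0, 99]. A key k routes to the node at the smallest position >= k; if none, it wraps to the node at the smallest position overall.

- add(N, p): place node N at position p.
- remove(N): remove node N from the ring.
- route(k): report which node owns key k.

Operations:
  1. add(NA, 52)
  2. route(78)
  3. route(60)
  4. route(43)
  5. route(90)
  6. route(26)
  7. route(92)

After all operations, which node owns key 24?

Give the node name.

Op 1: add NA@52 -> ring=[52:NA]
Op 2: route key 78: none >= 78, wrap to smallest pos 52 -> NA
Op 3: route key 60: none >= 60, wrap to smallest pos 52 -> NA
Op 4: route key 43: smallest pos >= 43 is 52 -> NA
Op 5: route key 90: none >= 90, wrap to smallest pos 52 -> NA
Op 6: route key 26: smallest pos >= 26 is 52 -> NA
Op 7: route key 92: none >= 92, wrap to smallest pos 52 -> NA
Final route key 24: smallest pos >= 24 is 52 -> NA

Answer: NA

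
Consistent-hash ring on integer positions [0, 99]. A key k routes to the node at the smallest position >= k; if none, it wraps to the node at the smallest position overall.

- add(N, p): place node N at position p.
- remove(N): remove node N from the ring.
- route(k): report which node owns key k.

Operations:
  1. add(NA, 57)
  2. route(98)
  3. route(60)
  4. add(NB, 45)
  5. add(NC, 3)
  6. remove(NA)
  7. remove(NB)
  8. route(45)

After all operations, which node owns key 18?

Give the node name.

Answer: NC

Derivation:
Op 1: add NA@57 -> ring=[57:NA]
Op 2: route key 98: none >= 98, wrap to smallest pos 57 -> NA
Op 3: route key 60: none >= 60, wrap to smallest pos 57 -> NA
Op 4: add NB@45 -> ring=[45:NB,57:NA]
Op 5: add NC@3 -> ring=[3:NC,45:NB,57:NA]
Op 6: remove NA -> ring=[3:NC,45:NB]
Op 7: remove NB -> ring=[3:NC]
Op 8: route key 45: none >= 45, wrap to smallest pos 3 -> NC
Final route key 18: none >= 18, wrap to smallest pos 3 -> NC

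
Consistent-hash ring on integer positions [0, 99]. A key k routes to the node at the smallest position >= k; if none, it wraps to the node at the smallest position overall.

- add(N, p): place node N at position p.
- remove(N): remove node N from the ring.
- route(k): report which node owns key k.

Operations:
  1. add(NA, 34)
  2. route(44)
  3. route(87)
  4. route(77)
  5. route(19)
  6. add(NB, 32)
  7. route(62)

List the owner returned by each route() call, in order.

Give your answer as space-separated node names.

Answer: NA NA NA NA NB

Derivation:
Op 1: add NA@34 -> ring=[34:NA]
Op 2: route key 44: none >= 44, wrap to smallest pos 34 -> NA
Op 3: route key 87: none >= 87, wrap to smallest pos 34 -> NA
Op 4: route key 77: none >= 77, wrap to smallest pos 34 -> NA
Op 5: route key 19: smallest pos >= 19 is 34 -> NA
Op 6: add NB@32 -> ring=[32:NB,34:NA]
Op 7: route key 62: none >= 62, wrap to smallest pos 32 -> NB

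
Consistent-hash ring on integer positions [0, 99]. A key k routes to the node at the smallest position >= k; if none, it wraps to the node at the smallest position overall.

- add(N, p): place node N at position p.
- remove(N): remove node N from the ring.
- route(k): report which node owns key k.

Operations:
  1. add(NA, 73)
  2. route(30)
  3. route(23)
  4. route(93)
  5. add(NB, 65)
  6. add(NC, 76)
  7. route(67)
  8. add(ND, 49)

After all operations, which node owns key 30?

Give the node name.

Op 1: add NA@73 -> ring=[73:NA]
Op 2: route key 30: smallest pos >= 30 is 73 -> NA
Op 3: route key 23: smallest pos >= 23 is 73 -> NA
Op 4: route key 93: none >= 93, wrap to smallest pos 73 -> NA
Op 5: add NB@65 -> ring=[65:NB,73:NA]
Op 6: add NC@76 -> ring=[65:NB,73:NA,76:NC]
Op 7: route key 67: smallest pos >= 67 is 73 -> NA
Op 8: add ND@49 -> ring=[49:ND,65:NB,73:NA,76:NC]
Final route key 30: smallest pos >= 30 is 49 -> ND

Answer: ND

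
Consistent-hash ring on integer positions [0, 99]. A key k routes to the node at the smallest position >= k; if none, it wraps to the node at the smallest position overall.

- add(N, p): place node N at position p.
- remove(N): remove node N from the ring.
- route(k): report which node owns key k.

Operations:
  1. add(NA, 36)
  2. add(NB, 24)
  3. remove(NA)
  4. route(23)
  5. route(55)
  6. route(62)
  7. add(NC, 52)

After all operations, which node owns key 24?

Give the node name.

Answer: NB

Derivation:
Op 1: add NA@36 -> ring=[36:NA]
Op 2: add NB@24 -> ring=[24:NB,36:NA]
Op 3: remove NA -> ring=[24:NB]
Op 4: route key 23: smallest pos >= 23 is 24 -> NB
Op 5: route key 55: none >= 55, wrap to smallest pos 24 -> NB
Op 6: route key 62: none >= 62, wrap to smallest pos 24 -> NB
Op 7: add NC@52 -> ring=[24:NB,52:NC]
Final route key 24: smallest pos >= 24 is 24 -> NB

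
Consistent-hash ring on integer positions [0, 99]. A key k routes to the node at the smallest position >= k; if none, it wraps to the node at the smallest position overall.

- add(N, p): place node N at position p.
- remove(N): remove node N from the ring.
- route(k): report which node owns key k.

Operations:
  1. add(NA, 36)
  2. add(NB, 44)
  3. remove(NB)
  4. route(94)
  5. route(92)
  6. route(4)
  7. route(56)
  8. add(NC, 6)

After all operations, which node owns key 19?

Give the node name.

Op 1: add NA@36 -> ring=[36:NA]
Op 2: add NB@44 -> ring=[36:NA,44:NB]
Op 3: remove NB -> ring=[36:NA]
Op 4: route key 94: none >= 94, wrap to smallest pos 36 -> NA
Op 5: route key 92: none >= 92, wrap to smallest pos 36 -> NA
Op 6: route key 4: smallest pos >= 4 is 36 -> NA
Op 7: route key 56: none >= 56, wrap to smallest pos 36 -> NA
Op 8: add NC@6 -> ring=[6:NC,36:NA]
Final route key 19: smallest pos >= 19 is 36 -> NA

Answer: NA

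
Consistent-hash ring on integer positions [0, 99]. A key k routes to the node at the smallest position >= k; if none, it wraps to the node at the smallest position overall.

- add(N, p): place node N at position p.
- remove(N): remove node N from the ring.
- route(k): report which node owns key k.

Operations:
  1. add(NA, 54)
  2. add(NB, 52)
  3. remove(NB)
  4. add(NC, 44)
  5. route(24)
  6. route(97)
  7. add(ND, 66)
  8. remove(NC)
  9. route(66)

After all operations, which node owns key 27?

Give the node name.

Op 1: add NA@54 -> ring=[54:NA]
Op 2: add NB@52 -> ring=[52:NB,54:NA]
Op 3: remove NB -> ring=[54:NA]
Op 4: add NC@44 -> ring=[44:NC,54:NA]
Op 5: route key 24: smallest pos >= 24 is 44 -> NC
Op 6: route key 97: none >= 97, wrap to smallest pos 44 -> NC
Op 7: add ND@66 -> ring=[44:NC,54:NA,66:ND]
Op 8: remove NC -> ring=[54:NA,66:ND]
Op 9: route key 66: smallest pos >= 66 is 66 -> ND
Final route key 27: smallest pos >= 27 is 54 -> NA

Answer: NA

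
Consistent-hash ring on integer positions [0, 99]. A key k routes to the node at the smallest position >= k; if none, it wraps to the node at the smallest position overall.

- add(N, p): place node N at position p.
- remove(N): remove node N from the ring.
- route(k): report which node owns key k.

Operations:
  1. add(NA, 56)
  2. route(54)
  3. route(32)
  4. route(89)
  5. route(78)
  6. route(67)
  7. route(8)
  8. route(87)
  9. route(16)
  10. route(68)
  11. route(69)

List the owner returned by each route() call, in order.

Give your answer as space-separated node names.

Op 1: add NA@56 -> ring=[56:NA]
Op 2: route key 54: smallest pos >= 54 is 56 -> NA
Op 3: route key 32: smallest pos >= 32 is 56 -> NA
Op 4: route key 89: none >= 89, wrap to smallest pos 56 -> NA
Op 5: route key 78: none >= 78, wrap to smallest pos 56 -> NA
Op 6: route key 67: none >= 67, wrap to smallest pos 56 -> NA
Op 7: route key 8: smallest pos >= 8 is 56 -> NA
Op 8: route key 87: none >= 87, wrap to smallest pos 56 -> NA
Op 9: route key 16: smallest pos >= 16 is 56 -> NA
Op 10: route key 68: none >= 68, wrap to smallest pos 56 -> NA
Op 11: route key 69: none >= 69, wrap to smallest pos 56 -> NA

Answer: NA NA NA NA NA NA NA NA NA NA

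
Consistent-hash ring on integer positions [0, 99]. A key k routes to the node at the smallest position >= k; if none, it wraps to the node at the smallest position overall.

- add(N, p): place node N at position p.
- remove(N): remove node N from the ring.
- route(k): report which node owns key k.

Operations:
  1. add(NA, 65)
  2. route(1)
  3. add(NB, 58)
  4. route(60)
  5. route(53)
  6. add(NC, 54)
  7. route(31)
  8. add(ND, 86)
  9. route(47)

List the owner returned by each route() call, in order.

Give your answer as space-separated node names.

Op 1: add NA@65 -> ring=[65:NA]
Op 2: route key 1: smallest pos >= 1 is 65 -> NA
Op 3: add NB@58 -> ring=[58:NB,65:NA]
Op 4: route key 60: smallest pos >= 60 is 65 -> NA
Op 5: route key 53: smallest pos >= 53 is 58 -> NB
Op 6: add NC@54 -> ring=[54:NC,58:NB,65:NA]
Op 7: route key 31: smallest pos >= 31 is 54 -> NC
Op 8: add ND@86 -> ring=[54:NC,58:NB,65:NA,86:ND]
Op 9: route key 47: smallest pos >= 47 is 54 -> NC

Answer: NA NA NB NC NC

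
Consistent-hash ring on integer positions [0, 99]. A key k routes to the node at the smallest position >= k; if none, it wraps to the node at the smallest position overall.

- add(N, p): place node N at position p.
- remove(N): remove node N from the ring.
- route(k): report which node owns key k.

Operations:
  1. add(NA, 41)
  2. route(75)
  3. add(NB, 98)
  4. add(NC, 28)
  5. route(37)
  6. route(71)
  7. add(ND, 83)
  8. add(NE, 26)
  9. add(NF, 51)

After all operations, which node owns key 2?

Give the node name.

Answer: NE

Derivation:
Op 1: add NA@41 -> ring=[41:NA]
Op 2: route key 75: none >= 75, wrap to smallest pos 41 -> NA
Op 3: add NB@98 -> ring=[41:NA,98:NB]
Op 4: add NC@28 -> ring=[28:NC,41:NA,98:NB]
Op 5: route key 37: smallest pos >= 37 is 41 -> NA
Op 6: route key 71: smallest pos >= 71 is 98 -> NB
Op 7: add ND@83 -> ring=[28:NC,41:NA,83:ND,98:NB]
Op 8: add NE@26 -> ring=[26:NE,28:NC,41:NA,83:ND,98:NB]
Op 9: add NF@51 -> ring=[26:NE,28:NC,41:NA,51:NF,83:ND,98:NB]
Final route key 2: smallest pos >= 2 is 26 -> NE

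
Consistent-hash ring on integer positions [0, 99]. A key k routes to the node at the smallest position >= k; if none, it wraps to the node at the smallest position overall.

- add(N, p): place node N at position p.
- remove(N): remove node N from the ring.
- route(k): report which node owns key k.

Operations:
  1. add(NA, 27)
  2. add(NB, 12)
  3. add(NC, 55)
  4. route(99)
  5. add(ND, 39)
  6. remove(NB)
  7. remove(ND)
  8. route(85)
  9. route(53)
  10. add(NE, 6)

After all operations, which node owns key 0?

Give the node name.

Op 1: add NA@27 -> ring=[27:NA]
Op 2: add NB@12 -> ring=[12:NB,27:NA]
Op 3: add NC@55 -> ring=[12:NB,27:NA,55:NC]
Op 4: route key 99: none >= 99, wrap to smallest pos 12 -> NB
Op 5: add ND@39 -> ring=[12:NB,27:NA,39:ND,55:NC]
Op 6: remove NB -> ring=[27:NA,39:ND,55:NC]
Op 7: remove ND -> ring=[27:NA,55:NC]
Op 8: route key 85: none >= 85, wrap to smallest pos 27 -> NA
Op 9: route key 53: smallest pos >= 53 is 55 -> NC
Op 10: add NE@6 -> ring=[6:NE,27:NA,55:NC]
Final route key 0: smallest pos >= 0 is 6 -> NE

Answer: NE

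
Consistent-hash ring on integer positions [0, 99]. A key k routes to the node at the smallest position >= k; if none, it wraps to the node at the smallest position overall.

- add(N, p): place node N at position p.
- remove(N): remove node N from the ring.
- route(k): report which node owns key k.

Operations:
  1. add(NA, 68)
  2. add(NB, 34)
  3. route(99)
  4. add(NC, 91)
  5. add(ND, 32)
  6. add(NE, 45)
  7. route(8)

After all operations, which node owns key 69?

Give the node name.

Answer: NC

Derivation:
Op 1: add NA@68 -> ring=[68:NA]
Op 2: add NB@34 -> ring=[34:NB,68:NA]
Op 3: route key 99: none >= 99, wrap to smallest pos 34 -> NB
Op 4: add NC@91 -> ring=[34:NB,68:NA,91:NC]
Op 5: add ND@32 -> ring=[32:ND,34:NB,68:NA,91:NC]
Op 6: add NE@45 -> ring=[32:ND,34:NB,45:NE,68:NA,91:NC]
Op 7: route key 8: smallest pos >= 8 is 32 -> ND
Final route key 69: smallest pos >= 69 is 91 -> NC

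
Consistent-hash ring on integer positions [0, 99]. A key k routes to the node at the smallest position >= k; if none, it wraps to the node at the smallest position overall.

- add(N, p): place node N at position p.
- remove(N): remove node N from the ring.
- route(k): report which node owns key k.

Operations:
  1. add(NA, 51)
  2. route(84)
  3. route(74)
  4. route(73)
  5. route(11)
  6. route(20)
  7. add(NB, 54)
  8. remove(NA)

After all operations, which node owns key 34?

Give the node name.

Op 1: add NA@51 -> ring=[51:NA]
Op 2: route key 84: none >= 84, wrap to smallest pos 51 -> NA
Op 3: route key 74: none >= 74, wrap to smallest pos 51 -> NA
Op 4: route key 73: none >= 73, wrap to smallest pos 51 -> NA
Op 5: route key 11: smallest pos >= 11 is 51 -> NA
Op 6: route key 20: smallest pos >= 20 is 51 -> NA
Op 7: add NB@54 -> ring=[51:NA,54:NB]
Op 8: remove NA -> ring=[54:NB]
Final route key 34: smallest pos >= 34 is 54 -> NB

Answer: NB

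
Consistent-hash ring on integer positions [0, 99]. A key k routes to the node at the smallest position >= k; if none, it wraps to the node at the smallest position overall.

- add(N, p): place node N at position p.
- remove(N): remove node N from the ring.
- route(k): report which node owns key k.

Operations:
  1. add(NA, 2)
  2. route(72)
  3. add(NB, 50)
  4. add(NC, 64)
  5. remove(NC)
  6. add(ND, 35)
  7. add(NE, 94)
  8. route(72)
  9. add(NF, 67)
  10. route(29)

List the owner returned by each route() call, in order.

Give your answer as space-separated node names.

Op 1: add NA@2 -> ring=[2:NA]
Op 2: route key 72: none >= 72, wrap to smallest pos 2 -> NA
Op 3: add NB@50 -> ring=[2:NA,50:NB]
Op 4: add NC@64 -> ring=[2:NA,50:NB,64:NC]
Op 5: remove NC -> ring=[2:NA,50:NB]
Op 6: add ND@35 -> ring=[2:NA,35:ND,50:NB]
Op 7: add NE@94 -> ring=[2:NA,35:ND,50:NB,94:NE]
Op 8: route key 72: smallest pos >= 72 is 94 -> NE
Op 9: add NF@67 -> ring=[2:NA,35:ND,50:NB,67:NF,94:NE]
Op 10: route key 29: smallest pos >= 29 is 35 -> ND

Answer: NA NE ND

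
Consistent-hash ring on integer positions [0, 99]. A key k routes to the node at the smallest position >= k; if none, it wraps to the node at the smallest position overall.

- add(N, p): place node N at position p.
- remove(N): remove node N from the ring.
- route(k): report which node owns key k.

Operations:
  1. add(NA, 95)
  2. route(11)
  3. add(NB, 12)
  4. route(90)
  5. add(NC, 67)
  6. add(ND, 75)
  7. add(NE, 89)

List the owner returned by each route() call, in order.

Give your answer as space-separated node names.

Answer: NA NA

Derivation:
Op 1: add NA@95 -> ring=[95:NA]
Op 2: route key 11: smallest pos >= 11 is 95 -> NA
Op 3: add NB@12 -> ring=[12:NB,95:NA]
Op 4: route key 90: smallest pos >= 90 is 95 -> NA
Op 5: add NC@67 -> ring=[12:NB,67:NC,95:NA]
Op 6: add ND@75 -> ring=[12:NB,67:NC,75:ND,95:NA]
Op 7: add NE@89 -> ring=[12:NB,67:NC,75:ND,89:NE,95:NA]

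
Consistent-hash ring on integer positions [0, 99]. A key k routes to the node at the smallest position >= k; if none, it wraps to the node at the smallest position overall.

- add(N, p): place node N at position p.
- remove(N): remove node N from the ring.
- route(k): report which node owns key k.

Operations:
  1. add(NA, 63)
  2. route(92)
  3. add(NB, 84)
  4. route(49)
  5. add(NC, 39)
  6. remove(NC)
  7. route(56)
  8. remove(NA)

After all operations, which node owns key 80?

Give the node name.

Op 1: add NA@63 -> ring=[63:NA]
Op 2: route key 92: none >= 92, wrap to smallest pos 63 -> NA
Op 3: add NB@84 -> ring=[63:NA,84:NB]
Op 4: route key 49: smallest pos >= 49 is 63 -> NA
Op 5: add NC@39 -> ring=[39:NC,63:NA,84:NB]
Op 6: remove NC -> ring=[63:NA,84:NB]
Op 7: route key 56: smallest pos >= 56 is 63 -> NA
Op 8: remove NA -> ring=[84:NB]
Final route key 80: smallest pos >= 80 is 84 -> NB

Answer: NB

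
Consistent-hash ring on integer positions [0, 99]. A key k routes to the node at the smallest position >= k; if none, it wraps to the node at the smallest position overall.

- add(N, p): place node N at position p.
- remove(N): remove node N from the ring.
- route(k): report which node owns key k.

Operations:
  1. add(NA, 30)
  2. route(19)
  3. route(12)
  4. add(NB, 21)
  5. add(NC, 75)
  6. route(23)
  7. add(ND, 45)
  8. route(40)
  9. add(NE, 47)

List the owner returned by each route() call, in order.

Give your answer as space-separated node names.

Answer: NA NA NA ND

Derivation:
Op 1: add NA@30 -> ring=[30:NA]
Op 2: route key 19: smallest pos >= 19 is 30 -> NA
Op 3: route key 12: smallest pos >= 12 is 30 -> NA
Op 4: add NB@21 -> ring=[21:NB,30:NA]
Op 5: add NC@75 -> ring=[21:NB,30:NA,75:NC]
Op 6: route key 23: smallest pos >= 23 is 30 -> NA
Op 7: add ND@45 -> ring=[21:NB,30:NA,45:ND,75:NC]
Op 8: route key 40: smallest pos >= 40 is 45 -> ND
Op 9: add NE@47 -> ring=[21:NB,30:NA,45:ND,47:NE,75:NC]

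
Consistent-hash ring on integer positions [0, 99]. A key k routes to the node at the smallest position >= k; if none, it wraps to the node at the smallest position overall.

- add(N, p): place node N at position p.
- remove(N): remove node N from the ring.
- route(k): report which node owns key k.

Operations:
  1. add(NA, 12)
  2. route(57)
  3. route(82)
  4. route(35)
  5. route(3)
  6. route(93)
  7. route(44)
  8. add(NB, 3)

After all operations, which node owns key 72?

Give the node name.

Op 1: add NA@12 -> ring=[12:NA]
Op 2: route key 57: none >= 57, wrap to smallest pos 12 -> NA
Op 3: route key 82: none >= 82, wrap to smallest pos 12 -> NA
Op 4: route key 35: none >= 35, wrap to smallest pos 12 -> NA
Op 5: route key 3: smallest pos >= 3 is 12 -> NA
Op 6: route key 93: none >= 93, wrap to smallest pos 12 -> NA
Op 7: route key 44: none >= 44, wrap to smallest pos 12 -> NA
Op 8: add NB@3 -> ring=[3:NB,12:NA]
Final route key 72: none >= 72, wrap to smallest pos 3 -> NB

Answer: NB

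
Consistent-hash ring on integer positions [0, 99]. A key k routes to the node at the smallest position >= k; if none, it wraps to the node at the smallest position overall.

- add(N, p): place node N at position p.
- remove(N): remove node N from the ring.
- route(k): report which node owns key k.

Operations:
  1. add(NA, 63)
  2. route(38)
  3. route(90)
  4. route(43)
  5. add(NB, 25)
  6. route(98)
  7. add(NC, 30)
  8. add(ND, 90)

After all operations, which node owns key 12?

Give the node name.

Answer: NB

Derivation:
Op 1: add NA@63 -> ring=[63:NA]
Op 2: route key 38: smallest pos >= 38 is 63 -> NA
Op 3: route key 90: none >= 90, wrap to smallest pos 63 -> NA
Op 4: route key 43: smallest pos >= 43 is 63 -> NA
Op 5: add NB@25 -> ring=[25:NB,63:NA]
Op 6: route key 98: none >= 98, wrap to smallest pos 25 -> NB
Op 7: add NC@30 -> ring=[25:NB,30:NC,63:NA]
Op 8: add ND@90 -> ring=[25:NB,30:NC,63:NA,90:ND]
Final route key 12: smallest pos >= 12 is 25 -> NB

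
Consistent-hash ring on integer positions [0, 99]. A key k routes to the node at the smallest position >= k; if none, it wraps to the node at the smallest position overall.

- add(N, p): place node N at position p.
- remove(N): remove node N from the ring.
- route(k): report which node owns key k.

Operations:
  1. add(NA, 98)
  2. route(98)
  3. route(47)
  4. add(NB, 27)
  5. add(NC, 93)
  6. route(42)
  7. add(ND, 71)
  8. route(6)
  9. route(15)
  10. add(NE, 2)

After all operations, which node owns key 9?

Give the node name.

Op 1: add NA@98 -> ring=[98:NA]
Op 2: route key 98: smallest pos >= 98 is 98 -> NA
Op 3: route key 47: smallest pos >= 47 is 98 -> NA
Op 4: add NB@27 -> ring=[27:NB,98:NA]
Op 5: add NC@93 -> ring=[27:NB,93:NC,98:NA]
Op 6: route key 42: smallest pos >= 42 is 93 -> NC
Op 7: add ND@71 -> ring=[27:NB,71:ND,93:NC,98:NA]
Op 8: route key 6: smallest pos >= 6 is 27 -> NB
Op 9: route key 15: smallest pos >= 15 is 27 -> NB
Op 10: add NE@2 -> ring=[2:NE,27:NB,71:ND,93:NC,98:NA]
Final route key 9: smallest pos >= 9 is 27 -> NB

Answer: NB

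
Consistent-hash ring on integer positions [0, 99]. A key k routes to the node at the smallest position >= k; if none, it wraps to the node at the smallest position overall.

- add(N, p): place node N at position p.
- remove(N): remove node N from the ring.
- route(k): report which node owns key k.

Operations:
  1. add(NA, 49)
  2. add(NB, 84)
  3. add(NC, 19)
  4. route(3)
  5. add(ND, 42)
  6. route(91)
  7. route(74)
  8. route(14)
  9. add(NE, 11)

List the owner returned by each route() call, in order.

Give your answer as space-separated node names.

Op 1: add NA@49 -> ring=[49:NA]
Op 2: add NB@84 -> ring=[49:NA,84:NB]
Op 3: add NC@19 -> ring=[19:NC,49:NA,84:NB]
Op 4: route key 3: smallest pos >= 3 is 19 -> NC
Op 5: add ND@42 -> ring=[19:NC,42:ND,49:NA,84:NB]
Op 6: route key 91: none >= 91, wrap to smallest pos 19 -> NC
Op 7: route key 74: smallest pos >= 74 is 84 -> NB
Op 8: route key 14: smallest pos >= 14 is 19 -> NC
Op 9: add NE@11 -> ring=[11:NE,19:NC,42:ND,49:NA,84:NB]

Answer: NC NC NB NC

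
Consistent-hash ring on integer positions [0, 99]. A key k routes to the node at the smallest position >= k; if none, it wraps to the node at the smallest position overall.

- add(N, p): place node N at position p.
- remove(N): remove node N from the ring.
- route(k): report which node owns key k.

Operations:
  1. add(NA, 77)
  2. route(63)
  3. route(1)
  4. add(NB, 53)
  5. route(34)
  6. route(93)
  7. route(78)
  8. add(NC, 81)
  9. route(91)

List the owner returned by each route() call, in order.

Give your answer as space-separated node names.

Op 1: add NA@77 -> ring=[77:NA]
Op 2: route key 63: smallest pos >= 63 is 77 -> NA
Op 3: route key 1: smallest pos >= 1 is 77 -> NA
Op 4: add NB@53 -> ring=[53:NB,77:NA]
Op 5: route key 34: smallest pos >= 34 is 53 -> NB
Op 6: route key 93: none >= 93, wrap to smallest pos 53 -> NB
Op 7: route key 78: none >= 78, wrap to smallest pos 53 -> NB
Op 8: add NC@81 -> ring=[53:NB,77:NA,81:NC]
Op 9: route key 91: none >= 91, wrap to smallest pos 53 -> NB

Answer: NA NA NB NB NB NB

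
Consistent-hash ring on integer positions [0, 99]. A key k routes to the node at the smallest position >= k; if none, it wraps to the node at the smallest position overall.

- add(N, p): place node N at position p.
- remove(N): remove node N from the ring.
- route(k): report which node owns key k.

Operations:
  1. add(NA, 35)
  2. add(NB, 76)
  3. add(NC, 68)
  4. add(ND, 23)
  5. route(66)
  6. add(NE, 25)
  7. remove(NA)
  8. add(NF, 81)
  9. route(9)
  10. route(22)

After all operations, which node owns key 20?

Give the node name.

Answer: ND

Derivation:
Op 1: add NA@35 -> ring=[35:NA]
Op 2: add NB@76 -> ring=[35:NA,76:NB]
Op 3: add NC@68 -> ring=[35:NA,68:NC,76:NB]
Op 4: add ND@23 -> ring=[23:ND,35:NA,68:NC,76:NB]
Op 5: route key 66: smallest pos >= 66 is 68 -> NC
Op 6: add NE@25 -> ring=[23:ND,25:NE,35:NA,68:NC,76:NB]
Op 7: remove NA -> ring=[23:ND,25:NE,68:NC,76:NB]
Op 8: add NF@81 -> ring=[23:ND,25:NE,68:NC,76:NB,81:NF]
Op 9: route key 9: smallest pos >= 9 is 23 -> ND
Op 10: route key 22: smallest pos >= 22 is 23 -> ND
Final route key 20: smallest pos >= 20 is 23 -> ND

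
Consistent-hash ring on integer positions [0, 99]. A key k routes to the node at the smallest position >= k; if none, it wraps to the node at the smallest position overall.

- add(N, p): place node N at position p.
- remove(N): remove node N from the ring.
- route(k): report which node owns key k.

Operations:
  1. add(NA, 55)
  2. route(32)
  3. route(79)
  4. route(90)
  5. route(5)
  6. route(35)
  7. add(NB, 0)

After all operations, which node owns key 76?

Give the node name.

Answer: NB

Derivation:
Op 1: add NA@55 -> ring=[55:NA]
Op 2: route key 32: smallest pos >= 32 is 55 -> NA
Op 3: route key 79: none >= 79, wrap to smallest pos 55 -> NA
Op 4: route key 90: none >= 90, wrap to smallest pos 55 -> NA
Op 5: route key 5: smallest pos >= 5 is 55 -> NA
Op 6: route key 35: smallest pos >= 35 is 55 -> NA
Op 7: add NB@0 -> ring=[0:NB,55:NA]
Final route key 76: none >= 76, wrap to smallest pos 0 -> NB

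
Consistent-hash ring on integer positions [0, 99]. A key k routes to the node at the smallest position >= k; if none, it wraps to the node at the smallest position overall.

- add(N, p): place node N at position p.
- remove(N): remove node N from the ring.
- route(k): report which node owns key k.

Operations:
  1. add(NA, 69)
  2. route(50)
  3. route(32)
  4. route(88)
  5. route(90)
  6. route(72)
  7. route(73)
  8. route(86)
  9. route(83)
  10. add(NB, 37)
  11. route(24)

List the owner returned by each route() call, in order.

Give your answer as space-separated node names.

Op 1: add NA@69 -> ring=[69:NA]
Op 2: route key 50: smallest pos >= 50 is 69 -> NA
Op 3: route key 32: smallest pos >= 32 is 69 -> NA
Op 4: route key 88: none >= 88, wrap to smallest pos 69 -> NA
Op 5: route key 90: none >= 90, wrap to smallest pos 69 -> NA
Op 6: route key 72: none >= 72, wrap to smallest pos 69 -> NA
Op 7: route key 73: none >= 73, wrap to smallest pos 69 -> NA
Op 8: route key 86: none >= 86, wrap to smallest pos 69 -> NA
Op 9: route key 83: none >= 83, wrap to smallest pos 69 -> NA
Op 10: add NB@37 -> ring=[37:NB,69:NA]
Op 11: route key 24: smallest pos >= 24 is 37 -> NB

Answer: NA NA NA NA NA NA NA NA NB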